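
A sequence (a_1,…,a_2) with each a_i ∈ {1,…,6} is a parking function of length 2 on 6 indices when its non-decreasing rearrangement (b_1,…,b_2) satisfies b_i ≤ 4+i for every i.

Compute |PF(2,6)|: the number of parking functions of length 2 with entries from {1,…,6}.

35

|PF(2,6)| = 5·7^1 = 5×7 = 35 (Pollak)
Example (3,3) → sorted (3,3): b_i ≤ 4+i ∀i, a PF.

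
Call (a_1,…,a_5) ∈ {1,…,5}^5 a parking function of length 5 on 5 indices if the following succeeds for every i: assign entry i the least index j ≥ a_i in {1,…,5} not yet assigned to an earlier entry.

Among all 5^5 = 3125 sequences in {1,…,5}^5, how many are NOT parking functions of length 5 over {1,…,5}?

Count = (5+1−5)·(5+1)^{5−1} = 1×1296 = 1296
Check (5,5,4,5,3) → sorted (3,4,5,5,5): b_1=3>1, not a PF.
So 3125 − 1296 = 1829 fail.

1829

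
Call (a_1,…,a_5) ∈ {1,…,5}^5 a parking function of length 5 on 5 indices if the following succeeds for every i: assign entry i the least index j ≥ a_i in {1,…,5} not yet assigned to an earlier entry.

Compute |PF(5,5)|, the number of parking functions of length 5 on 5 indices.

1296

|PF(5,5)| = (5+1−5)·(5+1)^{5−1} = 1×1296 = 1296 (Konheim–Weiss)
Check (1,3,4,2,2) → sorted (1,2,2,3,4): b_i ≤ i ∀i, a PF.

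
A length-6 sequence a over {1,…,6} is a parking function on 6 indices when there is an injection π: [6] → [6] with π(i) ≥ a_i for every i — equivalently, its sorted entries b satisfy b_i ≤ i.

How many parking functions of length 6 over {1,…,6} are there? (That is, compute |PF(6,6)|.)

16807

|PF(6,6)| = (7−6)·7^(6−1) = 1 · 16807 = 16807 [KW]
E.g. (1,1,3,1,1,4) → sorted (1,1,1,1,3,4): b_i ≤ i ∀i, a PF.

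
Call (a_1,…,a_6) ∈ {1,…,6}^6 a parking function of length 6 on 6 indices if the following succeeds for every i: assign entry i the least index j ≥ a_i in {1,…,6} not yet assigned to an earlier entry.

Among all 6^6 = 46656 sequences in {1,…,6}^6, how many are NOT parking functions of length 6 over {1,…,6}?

Count = (6−6+1)·(6+1)^(6−1) = 1·16807 = 16807
Check (3,6,5,5,3,2) → sorted (2,3,3,5,5,6): b_1=2>1, not a PF.
Total 46656; non-PF = 46656−16807 = 29849

29849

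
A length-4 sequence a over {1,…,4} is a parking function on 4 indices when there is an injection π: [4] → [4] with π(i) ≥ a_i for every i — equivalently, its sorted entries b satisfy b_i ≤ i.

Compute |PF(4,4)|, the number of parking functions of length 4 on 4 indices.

|PF| = (4−4+1)·(4+1)^(4−1) = 1·125 = 125 (Pollak)
Check (4,1,1,3) → sorted (1,1,3,4): b_i ≤ i ∀i, a PF.

125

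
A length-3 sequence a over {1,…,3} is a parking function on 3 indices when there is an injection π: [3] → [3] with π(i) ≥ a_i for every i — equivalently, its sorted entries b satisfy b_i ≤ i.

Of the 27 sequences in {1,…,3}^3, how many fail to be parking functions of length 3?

11

|PF| = 1·4^2 = 1·16 = 16 [KW]
E.g. (3,3,3) → sorted (3,3,3): b_1=3>1, not a PF.
So 27 − 16 = 11 fail.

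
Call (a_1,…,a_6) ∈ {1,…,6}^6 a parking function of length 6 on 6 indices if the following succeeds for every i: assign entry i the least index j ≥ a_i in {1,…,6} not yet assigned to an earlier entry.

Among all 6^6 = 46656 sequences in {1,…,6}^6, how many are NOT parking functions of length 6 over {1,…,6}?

29849

#PF = (6−6+1)·(6+1)^(6−1) = 1 · 16807 = 16807 (Pollak)
Check (1,6,3,6,4,5) → sorted (1,3,4,5,6,6): b_2=3>2, not a PF.
Total 46656; non-PF = 46656−16807 = 29849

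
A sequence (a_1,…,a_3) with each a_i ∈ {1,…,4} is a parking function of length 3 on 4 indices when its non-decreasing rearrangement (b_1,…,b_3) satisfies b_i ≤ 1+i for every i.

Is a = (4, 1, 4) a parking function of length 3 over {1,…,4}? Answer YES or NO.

NO

Rearranged: b = (1, 4, 4).
  b_1=1 ≤ 2
  b_2=4 > 3
  fails at i=2 ⇒ NO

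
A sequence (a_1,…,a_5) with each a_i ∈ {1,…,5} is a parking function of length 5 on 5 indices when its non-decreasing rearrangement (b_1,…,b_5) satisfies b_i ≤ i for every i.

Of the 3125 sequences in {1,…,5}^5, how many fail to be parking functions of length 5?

1829

#PF = 1·6^4 = 1×1296 = 1296 [KW]
E.g. (2,4,3,2,5) → sorted (2,2,3,4,5): b_1=2>1, not a PF.
So 3125 − 1296 = 1829 fail.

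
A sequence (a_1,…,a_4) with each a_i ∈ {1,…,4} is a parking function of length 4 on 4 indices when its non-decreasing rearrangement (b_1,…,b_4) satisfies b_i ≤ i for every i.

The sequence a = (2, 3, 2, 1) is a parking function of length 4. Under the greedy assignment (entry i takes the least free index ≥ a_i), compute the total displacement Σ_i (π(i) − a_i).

Σπ(i) = 1+…+4 = 10; Σa = 2+3+2+1 = 8; disp = 10−8 = 2.

2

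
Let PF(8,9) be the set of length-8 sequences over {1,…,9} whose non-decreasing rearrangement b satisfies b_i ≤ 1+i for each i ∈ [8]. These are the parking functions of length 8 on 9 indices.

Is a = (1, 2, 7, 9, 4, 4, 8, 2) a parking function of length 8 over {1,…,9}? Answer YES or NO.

Sorted: b = (1, 2, 2, 4, 4, 7, 8, 9).
  b_1=1 ≤ 2
  b_2=2 ≤ 3
  b_3=2 ≤ 4
  b_4=4 ≤ 5
  b_5=4 ≤ 6
  b_6=7 ≤ 7
  b_7=8 ≤ 8
  b_8=9 ≤ 9
All bounds hold ⇒ YES

YES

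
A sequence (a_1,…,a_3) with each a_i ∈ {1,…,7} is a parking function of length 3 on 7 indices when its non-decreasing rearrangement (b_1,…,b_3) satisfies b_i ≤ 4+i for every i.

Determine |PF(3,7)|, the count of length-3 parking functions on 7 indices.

Count = (7+1−3)·(7+1)^{3−1} = 5·64 = 320 (Konheim–Weiss)
Example (6,4,2) → sorted (2,4,6): b_i ≤ 4+i ∀i, a PF.

320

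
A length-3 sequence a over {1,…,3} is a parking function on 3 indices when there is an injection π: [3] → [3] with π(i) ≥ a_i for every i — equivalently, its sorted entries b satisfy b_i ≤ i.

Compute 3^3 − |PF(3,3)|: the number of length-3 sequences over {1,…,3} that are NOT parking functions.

11

|PF| = (3−3+1)·(3+1)^(3−1) = 1·16 = 16 [KW]
Example (3,3,3) → sorted (3,3,3): b_1=3>1, not a PF.
So 27 − 16 = 11 fail.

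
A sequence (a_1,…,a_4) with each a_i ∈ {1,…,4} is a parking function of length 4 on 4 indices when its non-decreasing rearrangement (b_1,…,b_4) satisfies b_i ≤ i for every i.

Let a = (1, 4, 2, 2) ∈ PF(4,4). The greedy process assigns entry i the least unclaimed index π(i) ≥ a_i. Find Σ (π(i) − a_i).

1

Σπ(i) = 1+…+4 = 10; Σa = 1+4+2+2 = 9; disp = 10−9 = 1.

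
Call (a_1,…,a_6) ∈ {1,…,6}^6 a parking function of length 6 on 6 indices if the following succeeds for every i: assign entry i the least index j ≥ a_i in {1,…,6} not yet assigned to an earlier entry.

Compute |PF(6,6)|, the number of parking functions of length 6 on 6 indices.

|PF| = (6+1−6)·(6+1)^{6−1} = 1 · 16807 = 16807 (Pollak)
E.g. (3,1,4,6,4,2) → sorted (1,2,3,4,4,6): b_i ≤ i ∀i, a PF.

16807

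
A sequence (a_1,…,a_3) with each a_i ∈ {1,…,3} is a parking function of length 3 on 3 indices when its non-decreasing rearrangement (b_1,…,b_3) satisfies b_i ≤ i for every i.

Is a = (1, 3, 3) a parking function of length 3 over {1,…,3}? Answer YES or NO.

NO

Sorted: b = (1, 3, 3).
  b_1=1 ≤ 1
  b_2=3 > 2
  fails at i=2 ⇒ NO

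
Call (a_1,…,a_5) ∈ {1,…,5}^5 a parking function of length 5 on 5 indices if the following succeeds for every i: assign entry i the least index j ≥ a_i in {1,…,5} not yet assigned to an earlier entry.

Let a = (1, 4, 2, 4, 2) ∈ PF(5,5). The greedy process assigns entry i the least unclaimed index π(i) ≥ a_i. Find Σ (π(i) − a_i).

Σπ = 5·6/2 = 15 (π permutes [5]); Σa = 1+4+2+4+2 = 13; disp = 15−13 = 2.

2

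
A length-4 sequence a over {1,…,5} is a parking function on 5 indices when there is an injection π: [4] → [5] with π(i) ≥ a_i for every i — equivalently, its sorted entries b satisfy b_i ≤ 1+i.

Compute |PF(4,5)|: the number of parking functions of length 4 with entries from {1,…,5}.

|PF(4,5)| = (5+1−4)·(5+1)^{4−1} = 2×216 = 432 (Pollak)
E.g. (5,4,2,2) → sorted (2,2,4,5): b_i ≤ 1+i ∀i, a PF.

432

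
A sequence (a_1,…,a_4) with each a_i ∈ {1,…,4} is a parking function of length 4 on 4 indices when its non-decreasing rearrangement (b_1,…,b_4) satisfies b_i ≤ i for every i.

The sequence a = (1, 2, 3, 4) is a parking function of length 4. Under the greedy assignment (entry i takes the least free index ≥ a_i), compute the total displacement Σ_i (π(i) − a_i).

0

Σπ(i) = 1+…+4 = 10; Σa = 1+2+3+4 = 10; disp = 10−10 = 0.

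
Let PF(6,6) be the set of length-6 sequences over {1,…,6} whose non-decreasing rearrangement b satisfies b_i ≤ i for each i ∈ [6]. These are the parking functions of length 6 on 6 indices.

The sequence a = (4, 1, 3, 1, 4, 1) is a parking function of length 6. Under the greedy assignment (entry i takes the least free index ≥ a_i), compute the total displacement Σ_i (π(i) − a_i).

Σπ = 6·7/2 = 21 (π permutes [6]); Σa = 4+1+3+1+4+1 = 14; disp = 21−14 = 7.

7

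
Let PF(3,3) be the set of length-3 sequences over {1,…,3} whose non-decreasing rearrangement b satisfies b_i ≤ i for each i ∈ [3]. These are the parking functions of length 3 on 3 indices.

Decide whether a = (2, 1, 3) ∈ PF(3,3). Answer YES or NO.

YES

Rearranged: b = (1, 2, 3).
  b_1=1 ≤ 1
  b_2=2 ≤ 2
  b_3=3 ≤ 3
All bounds hold ⇒ YES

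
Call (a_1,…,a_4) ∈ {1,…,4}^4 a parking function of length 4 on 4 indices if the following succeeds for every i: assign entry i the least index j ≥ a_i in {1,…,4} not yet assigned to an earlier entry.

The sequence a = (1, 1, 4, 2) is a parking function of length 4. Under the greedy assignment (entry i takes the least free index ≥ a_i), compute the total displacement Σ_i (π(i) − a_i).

Σπ(i) = 1+…+4 = 10; Σa = 1+1+4+2 = 8; disp = 10−8 = 2.

2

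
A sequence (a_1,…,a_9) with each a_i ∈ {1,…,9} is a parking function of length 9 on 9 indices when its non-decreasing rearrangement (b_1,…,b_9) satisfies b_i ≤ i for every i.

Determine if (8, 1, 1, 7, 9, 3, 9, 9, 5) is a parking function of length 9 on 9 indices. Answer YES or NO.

NO

Order a: b = (1, 1, 3, 5, 7, 8, 9, 9, 9).
  b_1=1 ≤ 1
  b_2=1 ≤ 2
  b_3=3 ≤ 3
  b_4=5 > 4
  fails at i=4 ⇒ NO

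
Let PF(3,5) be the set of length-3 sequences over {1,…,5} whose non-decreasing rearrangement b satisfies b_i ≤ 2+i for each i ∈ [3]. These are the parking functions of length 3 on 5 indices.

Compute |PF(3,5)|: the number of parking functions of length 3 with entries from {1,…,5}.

108

Count = 3·6^2 = 3×36 = 108 [KW]
E.g. (2,2,1) → sorted (1,2,2): b_i ≤ 2+i ∀i, a PF.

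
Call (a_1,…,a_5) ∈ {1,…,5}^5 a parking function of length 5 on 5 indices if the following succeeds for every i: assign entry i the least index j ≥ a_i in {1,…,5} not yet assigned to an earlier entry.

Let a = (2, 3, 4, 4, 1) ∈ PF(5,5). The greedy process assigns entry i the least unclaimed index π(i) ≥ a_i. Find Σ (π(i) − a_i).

Σπ = 15 ({1..5} each once); Σa = 2+3+4+4+1 = 14; disp = 15−14 = 1.

1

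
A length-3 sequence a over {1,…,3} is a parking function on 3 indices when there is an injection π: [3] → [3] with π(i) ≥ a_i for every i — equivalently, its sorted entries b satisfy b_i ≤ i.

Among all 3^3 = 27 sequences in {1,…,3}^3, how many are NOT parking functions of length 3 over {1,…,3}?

Count = 1·4^2 = 1·16 = 16 (Pollak)
Example (3,2,3) → sorted (2,3,3): b_1=2>1, not a PF.
Total 27; non-PF = 27−16 = 11

11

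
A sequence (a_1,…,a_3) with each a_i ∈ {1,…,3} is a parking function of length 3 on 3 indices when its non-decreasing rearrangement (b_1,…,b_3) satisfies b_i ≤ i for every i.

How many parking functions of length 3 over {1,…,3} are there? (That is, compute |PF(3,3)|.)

Count = (3+1−3)·(3+1)^{3−1} = 1·16 = 16 [KW]
Check (2,3,1) → sorted (1,2,3): b_i ≤ i ∀i, a PF.

16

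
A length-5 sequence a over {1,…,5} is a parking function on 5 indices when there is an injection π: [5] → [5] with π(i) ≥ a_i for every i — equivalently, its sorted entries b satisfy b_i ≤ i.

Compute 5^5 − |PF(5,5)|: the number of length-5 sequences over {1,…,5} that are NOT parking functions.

Count = (5−5+1)·(5+1)^(5−1) = 1 · 1296 = 1296 (Konheim–Weiss)
Example (5,3,3,3,5) → sorted (3,3,3,5,5): b_1=3>1, not a PF.
5^5 − 1296 = 3125 − 1296 = 1829

1829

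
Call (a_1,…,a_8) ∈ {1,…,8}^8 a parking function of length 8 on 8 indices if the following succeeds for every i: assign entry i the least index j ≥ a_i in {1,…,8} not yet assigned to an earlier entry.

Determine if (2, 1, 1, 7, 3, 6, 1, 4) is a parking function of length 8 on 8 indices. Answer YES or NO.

Rearranged: b = (1, 1, 1, 2, 3, 4, 6, 7).
  b_1=1 ≤ 1
  b_2=1 ≤ 2
  b_3=1 ≤ 3
  b_4=2 ≤ 4
  b_5=3 ≤ 5
  b_6=4 ≤ 6
  b_7=6 ≤ 7
  b_8=7 ≤ 8
All bounds hold ⇒ YES

YES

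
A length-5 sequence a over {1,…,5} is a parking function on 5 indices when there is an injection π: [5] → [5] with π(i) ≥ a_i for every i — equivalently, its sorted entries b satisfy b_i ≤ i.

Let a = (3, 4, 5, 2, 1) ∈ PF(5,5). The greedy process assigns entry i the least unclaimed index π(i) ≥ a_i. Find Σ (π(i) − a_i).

0

Σπ = 5·6/2 = 15 (π permutes [5]); Σa = 3+4+5+2+1 = 15; disp = 15−15 = 0.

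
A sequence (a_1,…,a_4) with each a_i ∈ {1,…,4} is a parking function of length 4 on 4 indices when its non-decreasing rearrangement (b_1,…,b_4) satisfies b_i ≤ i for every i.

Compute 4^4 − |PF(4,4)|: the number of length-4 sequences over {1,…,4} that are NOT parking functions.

131

#PF = (5−4)·5^(4−1) = 1·125 = 125 [KW]
E.g. (2,3,3,2) → sorted (2,2,3,3): b_1=2>1, not a PF.
Total 256; non-PF = 256−125 = 131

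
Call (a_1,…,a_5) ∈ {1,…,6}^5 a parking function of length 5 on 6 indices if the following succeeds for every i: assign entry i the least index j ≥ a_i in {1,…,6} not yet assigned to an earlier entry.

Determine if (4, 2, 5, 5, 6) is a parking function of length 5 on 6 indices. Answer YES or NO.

NO

Sorted: b = (2, 4, 5, 5, 6).
  b_1=2 ≤ 2
  b_2=4 > 3
  fails at i=2 ⇒ NO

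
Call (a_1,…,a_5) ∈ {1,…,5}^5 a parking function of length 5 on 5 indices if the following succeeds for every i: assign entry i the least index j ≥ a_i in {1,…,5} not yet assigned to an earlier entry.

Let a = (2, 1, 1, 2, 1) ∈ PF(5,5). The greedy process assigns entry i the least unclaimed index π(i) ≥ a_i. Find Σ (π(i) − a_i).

Σπ = 15 ({1..5} each once); Σa = 2+1+1+2+1 = 7; disp = 15−7 = 8.

8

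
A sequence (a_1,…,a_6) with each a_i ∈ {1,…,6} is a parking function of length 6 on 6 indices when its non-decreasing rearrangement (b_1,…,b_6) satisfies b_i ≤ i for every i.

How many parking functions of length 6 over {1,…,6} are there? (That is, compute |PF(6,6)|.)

16807

|PF(6,6)| = (6+1−6)·(6+1)^{6−1} = 1 · 16807 = 16807
One tuple (1,4,6,1,2,5) → sorted (1,1,2,4,5,6): b_i ≤ i ∀i, a PF.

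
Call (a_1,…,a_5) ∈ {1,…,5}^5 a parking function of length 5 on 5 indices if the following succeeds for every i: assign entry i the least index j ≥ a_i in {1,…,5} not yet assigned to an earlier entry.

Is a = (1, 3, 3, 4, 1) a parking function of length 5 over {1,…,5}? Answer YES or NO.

YES

Order a: b = (1, 1, 3, 3, 4).
  b_1=1 ≤ 1
  b_2=1 ≤ 2
  b_3=3 ≤ 3
  b_4=3 ≤ 4
  b_5=4 ≤ 5
All bounds hold ⇒ YES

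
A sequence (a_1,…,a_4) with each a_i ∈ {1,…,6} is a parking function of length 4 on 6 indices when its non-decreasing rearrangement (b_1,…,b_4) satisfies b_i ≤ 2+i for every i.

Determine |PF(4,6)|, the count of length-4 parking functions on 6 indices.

1029

Count = 3·7^3 = 3×343 = 1029
Check (4,3,4,3) → sorted (3,3,4,4): b_i ≤ 2+i ∀i, a PF.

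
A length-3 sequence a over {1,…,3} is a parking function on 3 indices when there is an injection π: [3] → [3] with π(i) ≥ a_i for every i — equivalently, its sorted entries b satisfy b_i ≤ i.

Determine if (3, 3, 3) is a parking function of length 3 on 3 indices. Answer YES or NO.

NO

Sorted: b = (3, 3, 3).
  b_1=3 > 1
  fails at i=1 ⇒ NO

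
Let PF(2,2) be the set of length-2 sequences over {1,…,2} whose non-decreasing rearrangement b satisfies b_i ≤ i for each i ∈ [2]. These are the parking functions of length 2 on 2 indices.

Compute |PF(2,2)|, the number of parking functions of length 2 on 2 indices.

|PF(2,2)| = (3−2)·3^(2−1) = 1 · 3 = 3 [KW]
Example (1,1) → sorted (1,1): b_i ≤ i ∀i, a PF.

3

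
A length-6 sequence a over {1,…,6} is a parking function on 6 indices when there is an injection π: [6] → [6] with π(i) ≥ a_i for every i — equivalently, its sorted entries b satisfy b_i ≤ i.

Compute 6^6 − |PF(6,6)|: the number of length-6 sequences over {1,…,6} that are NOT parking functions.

|PF(6,6)| = (6−6+1)·(6+1)^(6−1) = 1 · 16807 = 16807
Check (6,6,3,4,5,1) → sorted (1,3,4,5,6,6): b_2=3>2, not a PF.
6^6 − 16807 = 46656 − 16807 = 29849

29849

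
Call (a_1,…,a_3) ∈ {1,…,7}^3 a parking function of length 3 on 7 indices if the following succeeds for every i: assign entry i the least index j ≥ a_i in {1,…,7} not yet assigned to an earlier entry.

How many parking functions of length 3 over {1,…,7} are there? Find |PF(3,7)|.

320

#PF = (8−3)·8^(3−1) = 5·64 = 320 (Pollak)
Check (4,2,4) → sorted (2,4,4): b_i ≤ 4+i ∀i, a PF.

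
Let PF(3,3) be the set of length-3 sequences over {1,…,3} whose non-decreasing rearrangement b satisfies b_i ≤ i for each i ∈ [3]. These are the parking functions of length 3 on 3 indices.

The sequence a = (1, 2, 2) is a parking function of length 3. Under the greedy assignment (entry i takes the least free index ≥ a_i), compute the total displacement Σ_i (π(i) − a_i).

Σπ(i) = 1+…+3 = 6; Σa = 1+2+2 = 5; disp = 6−5 = 1.

1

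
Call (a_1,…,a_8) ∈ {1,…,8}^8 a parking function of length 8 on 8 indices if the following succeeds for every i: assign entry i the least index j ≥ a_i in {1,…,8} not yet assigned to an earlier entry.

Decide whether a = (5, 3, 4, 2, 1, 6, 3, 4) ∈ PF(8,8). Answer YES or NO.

YES

Sorted: b = (1, 2, 3, 3, 4, 4, 5, 6).
  b_1=1 ≤ 1
  b_2=2 ≤ 2
  b_3=3 ≤ 3
  b_4=3 ≤ 4
  b_5=4 ≤ 5
  b_6=4 ≤ 6
  b_7=5 ≤ 7
  b_8=6 ≤ 8
All bounds hold ⇒ YES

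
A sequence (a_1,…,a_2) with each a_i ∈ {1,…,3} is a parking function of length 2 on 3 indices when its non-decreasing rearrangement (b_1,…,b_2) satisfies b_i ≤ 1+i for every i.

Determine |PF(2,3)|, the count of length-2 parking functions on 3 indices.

|PF| = (3−2+1)·(3+1)^(2−1) = 2 · 4 = 8 [KW]
Example (1,2) → sorted (1,2): b_i ≤ 1+i ∀i, a PF.

8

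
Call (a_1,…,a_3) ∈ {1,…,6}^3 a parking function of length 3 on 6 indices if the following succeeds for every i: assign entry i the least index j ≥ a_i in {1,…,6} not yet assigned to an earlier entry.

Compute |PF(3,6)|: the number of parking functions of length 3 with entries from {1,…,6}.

|PF(3,6)| = (6+1−3)·(6+1)^{3−1} = 4·49 = 196 [KW]
Example (6,2,4) → sorted (2,4,6): b_i ≤ 3+i ∀i, a PF.

196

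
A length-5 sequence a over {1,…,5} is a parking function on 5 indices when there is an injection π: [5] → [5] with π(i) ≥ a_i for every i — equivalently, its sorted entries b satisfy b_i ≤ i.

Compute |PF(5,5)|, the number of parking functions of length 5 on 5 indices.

#PF = (6−5)·6^(5−1) = 1×1296 = 1296 (Konheim–Weiss)
One tuple (1,4,4,2,2) → sorted (1,2,2,4,4): b_i ≤ i ∀i, a PF.

1296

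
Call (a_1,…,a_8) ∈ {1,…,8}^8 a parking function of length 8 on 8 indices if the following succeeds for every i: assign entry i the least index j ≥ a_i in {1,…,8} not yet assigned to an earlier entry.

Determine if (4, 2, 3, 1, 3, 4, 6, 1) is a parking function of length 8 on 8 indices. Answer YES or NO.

YES

Sorted: b = (1, 1, 2, 3, 3, 4, 4, 6).
  b_1=1 ≤ 1
  b_2=1 ≤ 2
  b_3=2 ≤ 3
  b_4=3 ≤ 4
  b_5=3 ≤ 5
  b_6=4 ≤ 6
  b_7=4 ≤ 7
  b_8=6 ≤ 8
All bounds hold ⇒ YES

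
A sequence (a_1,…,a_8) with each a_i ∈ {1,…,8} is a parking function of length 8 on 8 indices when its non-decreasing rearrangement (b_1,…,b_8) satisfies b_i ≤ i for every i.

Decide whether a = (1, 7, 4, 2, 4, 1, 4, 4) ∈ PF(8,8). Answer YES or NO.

YES

Rearranged: b = (1, 1, 2, 4, 4, 4, 4, 7).
  b_1=1 ≤ 1
  b_2=1 ≤ 2
  b_3=2 ≤ 3
  b_4=4 ≤ 4
  b_5=4 ≤ 5
  b_6=4 ≤ 6
  b_7=4 ≤ 7
  b_8=7 ≤ 8
All bounds hold ⇒ YES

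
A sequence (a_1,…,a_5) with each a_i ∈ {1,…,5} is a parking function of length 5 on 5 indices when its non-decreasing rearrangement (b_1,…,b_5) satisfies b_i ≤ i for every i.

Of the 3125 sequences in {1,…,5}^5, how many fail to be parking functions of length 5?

1829

|PF| = (5−5+1)·(5+1)^(5−1) = 1×1296 = 1296 (Konheim–Weiss)
Example (4,4,4,3,5) → sorted (3,4,4,4,5): b_1=3>1, not a PF.
5^5 − 1296 = 3125 − 1296 = 1829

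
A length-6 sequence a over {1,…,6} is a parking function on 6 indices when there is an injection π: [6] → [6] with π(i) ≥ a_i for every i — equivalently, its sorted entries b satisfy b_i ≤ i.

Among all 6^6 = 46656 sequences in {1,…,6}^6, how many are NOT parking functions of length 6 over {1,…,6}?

Count = (7−6)·7^(6−1) = 1·16807 = 16807 [KW]
One tuple (1,6,2,6,6,1) → sorted (1,1,2,6,6,6): b_4=6>4, not a PF.
6^6 − 16807 = 46656 − 16807 = 29849

29849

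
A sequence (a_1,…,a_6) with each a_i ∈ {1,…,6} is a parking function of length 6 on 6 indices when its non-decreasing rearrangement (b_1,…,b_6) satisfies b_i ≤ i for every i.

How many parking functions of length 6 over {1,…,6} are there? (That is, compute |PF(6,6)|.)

16807

|PF(6,6)| = (6+1−6)·(6+1)^{6−1} = 1 · 16807 = 16807 (Konheim–Weiss)
E.g. (2,4,1,6,4,2) → sorted (1,2,2,4,4,6): b_i ≤ i ∀i, a PF.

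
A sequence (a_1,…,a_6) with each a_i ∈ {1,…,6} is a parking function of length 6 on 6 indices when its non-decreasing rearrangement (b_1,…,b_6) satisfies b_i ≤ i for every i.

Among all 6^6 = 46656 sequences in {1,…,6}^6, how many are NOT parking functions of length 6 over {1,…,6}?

#PF = (6+1−6)·(6+1)^{6−1} = 1×16807 = 16807 (Pollak)
E.g. (6,5,3,4,2,6) → sorted (2,3,4,5,6,6): b_1=2>1, not a PF.
So 46656 − 16807 = 29849 fail.

29849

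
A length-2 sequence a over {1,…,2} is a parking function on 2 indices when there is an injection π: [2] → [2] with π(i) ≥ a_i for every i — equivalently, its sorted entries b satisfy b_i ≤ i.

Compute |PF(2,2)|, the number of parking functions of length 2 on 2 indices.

3

|PF(2,2)| = 1·3^1 = 1×3 = 3 (Konheim–Weiss)
Check (2,1) → sorted (1,2): b_i ≤ i ∀i, a PF.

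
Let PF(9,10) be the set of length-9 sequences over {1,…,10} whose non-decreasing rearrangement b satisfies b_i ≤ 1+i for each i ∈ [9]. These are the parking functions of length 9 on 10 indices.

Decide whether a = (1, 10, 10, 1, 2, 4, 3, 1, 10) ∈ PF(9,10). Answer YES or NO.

NO

Rearranged: b = (1, 1, 1, 2, 3, 4, 10, 10, 10).
  b_1=1 ≤ 2
  b_2=1 ≤ 3
  b_3=1 ≤ 4
  b_4=2 ≤ 5
  b_5=3 ≤ 6
  b_6=4 ≤ 7
  b_7=10 > 8
  fails at i=7 ⇒ NO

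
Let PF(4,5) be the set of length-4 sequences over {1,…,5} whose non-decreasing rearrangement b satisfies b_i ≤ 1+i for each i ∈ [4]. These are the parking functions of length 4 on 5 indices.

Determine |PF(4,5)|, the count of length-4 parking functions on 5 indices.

|PF(4,5)| = (5+1−4)·(5+1)^{4−1} = 2·216 = 432
E.g. (2,5,2,2) → sorted (2,2,2,5): b_i ≤ 1+i ∀i, a PF.

432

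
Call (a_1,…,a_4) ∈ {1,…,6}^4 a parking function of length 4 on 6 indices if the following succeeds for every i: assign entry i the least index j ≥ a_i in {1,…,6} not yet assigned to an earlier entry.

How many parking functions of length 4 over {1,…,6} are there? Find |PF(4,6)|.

|PF(4,6)| = 3·7^3 = 3×343 = 1029 (Konheim–Weiss)
One tuple (1,5,2,5) → sorted (1,2,5,5): b_i ≤ 2+i ∀i, a PF.

1029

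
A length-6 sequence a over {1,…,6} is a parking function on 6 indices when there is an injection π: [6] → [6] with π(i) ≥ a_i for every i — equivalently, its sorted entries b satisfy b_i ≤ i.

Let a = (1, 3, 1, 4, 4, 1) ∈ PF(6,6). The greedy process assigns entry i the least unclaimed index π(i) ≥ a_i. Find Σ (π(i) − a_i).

Σπ = 21 ({1..6} each once); Σa = 1+3+1+4+4+1 = 14; disp = 21−14 = 7.

7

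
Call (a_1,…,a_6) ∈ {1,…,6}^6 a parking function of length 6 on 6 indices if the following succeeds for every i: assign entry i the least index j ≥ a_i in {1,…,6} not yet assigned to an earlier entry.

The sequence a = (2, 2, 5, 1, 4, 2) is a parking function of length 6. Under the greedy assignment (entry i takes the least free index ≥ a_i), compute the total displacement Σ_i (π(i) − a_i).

5

Σπ = 6·7/2 = 21 (π permutes [6]); Σa = 2+2+5+1+4+2 = 16; disp = 21−16 = 5.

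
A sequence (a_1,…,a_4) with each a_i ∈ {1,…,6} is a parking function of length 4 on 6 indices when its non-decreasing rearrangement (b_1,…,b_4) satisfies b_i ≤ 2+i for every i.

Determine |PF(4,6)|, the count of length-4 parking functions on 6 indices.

#PF = 3·7^3 = 3 · 343 = 1029 (Pollak)
Check (2,3,4,2) → sorted (2,2,3,4): b_i ≤ 2+i ∀i, a PF.

1029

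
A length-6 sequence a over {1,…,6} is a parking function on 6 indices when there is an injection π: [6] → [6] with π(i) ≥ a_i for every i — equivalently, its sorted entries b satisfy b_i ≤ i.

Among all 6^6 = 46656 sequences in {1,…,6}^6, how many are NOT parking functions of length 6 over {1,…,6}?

Count = (7−6)·7^(6−1) = 1×16807 = 16807 (Pollak)
One tuple (6,2,6,3,2,1) → sorted (1,2,2,3,6,6): b_5=6>5, not a PF.
Total 46656; non-PF = 46656−16807 = 29849

29849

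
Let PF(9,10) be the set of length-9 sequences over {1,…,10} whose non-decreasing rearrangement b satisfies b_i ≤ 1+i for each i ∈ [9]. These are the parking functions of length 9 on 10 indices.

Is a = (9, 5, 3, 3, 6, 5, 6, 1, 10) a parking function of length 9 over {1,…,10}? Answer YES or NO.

Order a: b = (1, 3, 3, 5, 5, 6, 6, 9, 10).
  b_1=1 ≤ 2
  b_2=3 ≤ 3
  b_3=3 ≤ 4
  b_4=5 ≤ 5
  b_5=5 ≤ 6
  b_6=6 ≤ 7
  b_7=6 ≤ 8
  b_8=9 ≤ 9
  b_9=10 ≤ 10
All bounds hold ⇒ YES

YES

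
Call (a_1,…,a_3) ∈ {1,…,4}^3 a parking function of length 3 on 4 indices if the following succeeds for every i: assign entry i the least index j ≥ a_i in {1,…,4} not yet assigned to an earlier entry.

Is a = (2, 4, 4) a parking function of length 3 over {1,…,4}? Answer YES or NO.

NO

Sorted: b = (2, 4, 4).
  b_1=2 ≤ 2
  b_2=4 > 3
  fails at i=2 ⇒ NO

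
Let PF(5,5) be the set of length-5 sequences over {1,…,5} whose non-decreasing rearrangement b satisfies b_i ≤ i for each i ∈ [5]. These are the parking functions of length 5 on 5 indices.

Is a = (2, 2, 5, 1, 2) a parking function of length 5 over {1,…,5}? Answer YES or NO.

Sorted: b = (1, 2, 2, 2, 5).
  b_1=1 ≤ 1
  b_2=2 ≤ 2
  b_3=2 ≤ 3
  b_4=2 ≤ 4
  b_5=5 ≤ 5
All bounds hold ⇒ YES

YES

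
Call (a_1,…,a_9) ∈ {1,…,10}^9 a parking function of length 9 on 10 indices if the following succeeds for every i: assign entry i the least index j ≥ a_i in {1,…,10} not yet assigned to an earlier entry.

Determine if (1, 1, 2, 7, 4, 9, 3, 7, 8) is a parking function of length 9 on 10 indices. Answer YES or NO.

YES

Order a: b = (1, 1, 2, 3, 4, 7, 7, 8, 9).
  b_1=1 ≤ 2
  b_2=1 ≤ 3
  b_3=2 ≤ 4
  b_4=3 ≤ 5
  b_5=4 ≤ 6
  b_6=7 ≤ 7
  b_7=7 ≤ 8
  b_8=8 ≤ 9
  b_9=9 ≤ 10
All bounds hold ⇒ YES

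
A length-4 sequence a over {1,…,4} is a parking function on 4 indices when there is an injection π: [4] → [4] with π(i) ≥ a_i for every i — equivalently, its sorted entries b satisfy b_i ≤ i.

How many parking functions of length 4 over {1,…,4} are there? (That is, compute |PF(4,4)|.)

125

|PF(4,4)| = (4+1−4)·(4+1)^{4−1} = 1 · 125 = 125
Check (1,1,2,1) → sorted (1,1,1,2): b_i ≤ i ∀i, a PF.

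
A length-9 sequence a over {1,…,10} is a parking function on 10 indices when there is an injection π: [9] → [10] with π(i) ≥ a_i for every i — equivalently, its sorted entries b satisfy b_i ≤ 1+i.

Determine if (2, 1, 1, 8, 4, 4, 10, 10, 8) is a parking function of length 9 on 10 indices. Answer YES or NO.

Rearranged: b = (1, 1, 2, 4, 4, 8, 8, 10, 10).
  b_1=1 ≤ 2
  b_2=1 ≤ 3
  b_3=2 ≤ 4
  b_4=4 ≤ 5
  b_5=4 ≤ 6
  b_6=8 > 7
  fails at i=6 ⇒ NO

NO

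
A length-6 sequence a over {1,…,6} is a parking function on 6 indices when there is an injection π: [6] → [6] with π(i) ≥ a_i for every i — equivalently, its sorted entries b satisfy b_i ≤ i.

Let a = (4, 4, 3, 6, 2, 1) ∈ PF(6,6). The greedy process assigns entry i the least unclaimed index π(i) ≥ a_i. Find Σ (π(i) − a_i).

1

Σπ = 21 ({1..6} each once); Σa = 4+4+3+6+2+1 = 20; disp = 21−20 = 1.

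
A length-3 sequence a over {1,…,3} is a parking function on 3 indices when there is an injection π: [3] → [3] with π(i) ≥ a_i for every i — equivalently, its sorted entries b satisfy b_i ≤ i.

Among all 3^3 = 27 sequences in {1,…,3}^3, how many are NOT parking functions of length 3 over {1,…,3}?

11

#PF = (4−3)·4^(3−1) = 1×16 = 16 [KW]
One tuple (2,3,2) → sorted (2,2,3): b_1=2>1, not a PF.
3^3 − 16 = 27 − 16 = 11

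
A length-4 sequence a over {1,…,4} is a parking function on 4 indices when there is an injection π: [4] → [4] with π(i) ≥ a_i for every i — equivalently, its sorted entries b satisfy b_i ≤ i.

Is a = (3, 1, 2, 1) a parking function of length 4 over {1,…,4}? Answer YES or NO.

Rearranged: b = (1, 1, 2, 3).
  b_1=1 ≤ 1
  b_2=1 ≤ 2
  b_3=2 ≤ 3
  b_4=3 ≤ 4
All bounds hold ⇒ YES

YES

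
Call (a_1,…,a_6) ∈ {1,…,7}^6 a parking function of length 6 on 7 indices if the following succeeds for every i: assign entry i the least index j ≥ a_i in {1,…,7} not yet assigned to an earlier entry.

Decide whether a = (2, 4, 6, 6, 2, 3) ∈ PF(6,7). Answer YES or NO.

Rearranged: b = (2, 2, 3, 4, 6, 6).
  b_1=2 ≤ 2
  b_2=2 ≤ 3
  b_3=3 ≤ 4
  b_4=4 ≤ 5
  b_5=6 ≤ 6
  b_6=6 ≤ 7
All bounds hold ⇒ YES

YES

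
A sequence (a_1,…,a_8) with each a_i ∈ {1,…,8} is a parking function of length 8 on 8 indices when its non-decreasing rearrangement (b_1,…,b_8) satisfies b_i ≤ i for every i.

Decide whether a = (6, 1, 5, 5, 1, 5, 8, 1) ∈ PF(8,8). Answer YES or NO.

Sorted: b = (1, 1, 1, 5, 5, 5, 6, 8).
  b_1=1 ≤ 1
  b_2=1 ≤ 2
  b_3=1 ≤ 3
  b_4=5 > 4
  fails at i=4 ⇒ NO

NO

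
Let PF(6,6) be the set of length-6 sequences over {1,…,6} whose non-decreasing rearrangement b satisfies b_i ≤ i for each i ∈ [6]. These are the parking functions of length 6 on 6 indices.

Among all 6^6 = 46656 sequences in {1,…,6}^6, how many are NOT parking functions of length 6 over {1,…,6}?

|PF| = (7−6)·7^(6−1) = 1·16807 = 16807 (Konheim–Weiss)
One tuple (3,4,6,5,5,5) → sorted (3,4,5,5,5,6): b_1=3>1, not a PF.
Total 46656; non-PF = 46656−16807 = 29849

29849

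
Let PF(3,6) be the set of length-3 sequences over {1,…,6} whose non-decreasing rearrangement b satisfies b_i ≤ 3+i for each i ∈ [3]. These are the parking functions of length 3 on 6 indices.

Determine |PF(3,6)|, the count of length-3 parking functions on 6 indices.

196

Count = (6+1−3)·(6+1)^{3−1} = 4×49 = 196 [KW]
E.g. (3,1,2) → sorted (1,2,3): b_i ≤ 3+i ∀i, a PF.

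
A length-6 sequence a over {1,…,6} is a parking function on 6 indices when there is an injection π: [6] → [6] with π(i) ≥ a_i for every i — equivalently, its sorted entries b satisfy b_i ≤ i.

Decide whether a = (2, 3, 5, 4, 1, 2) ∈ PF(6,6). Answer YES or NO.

YES

Rearranged: b = (1, 2, 2, 3, 4, 5).
  b_1=1 ≤ 1
  b_2=2 ≤ 2
  b_3=2 ≤ 3
  b_4=3 ≤ 4
  b_5=4 ≤ 5
  b_6=5 ≤ 6
All bounds hold ⇒ YES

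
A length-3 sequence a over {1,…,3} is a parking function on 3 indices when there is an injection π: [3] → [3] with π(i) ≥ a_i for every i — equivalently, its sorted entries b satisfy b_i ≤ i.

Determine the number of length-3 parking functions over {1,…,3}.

16

Count = 1·4^2 = 1 · 16 = 16 (Pollak)
One tuple (1,3,2) → sorted (1,2,3): b_i ≤ i ∀i, a PF.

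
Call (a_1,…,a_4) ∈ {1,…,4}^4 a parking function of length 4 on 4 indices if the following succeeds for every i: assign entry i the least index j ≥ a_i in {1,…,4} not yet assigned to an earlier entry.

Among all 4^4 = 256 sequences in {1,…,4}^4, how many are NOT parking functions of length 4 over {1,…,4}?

131

|PF| = (4−4+1)·(4+1)^(4−1) = 1×125 = 125 [KW]
One tuple (3,3,3,3) → sorted (3,3,3,3): b_1=3>1, not a PF.
Total 256; non-PF = 256−125 = 131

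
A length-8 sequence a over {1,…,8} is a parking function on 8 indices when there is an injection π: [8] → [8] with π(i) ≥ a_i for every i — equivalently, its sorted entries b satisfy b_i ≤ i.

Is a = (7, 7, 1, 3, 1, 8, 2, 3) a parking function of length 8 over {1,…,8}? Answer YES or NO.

NO

Rearranged: b = (1, 1, 2, 3, 3, 7, 7, 8).
  b_1=1 ≤ 1
  b_2=1 ≤ 2
  b_3=2 ≤ 3
  b_4=3 ≤ 4
  b_5=3 ≤ 5
  b_6=7 > 6
  fails at i=6 ⇒ NO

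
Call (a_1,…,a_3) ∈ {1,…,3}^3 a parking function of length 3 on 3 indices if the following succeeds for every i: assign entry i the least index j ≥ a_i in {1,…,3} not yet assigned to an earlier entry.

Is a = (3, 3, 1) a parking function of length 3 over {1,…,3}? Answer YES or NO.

Rearranged: b = (1, 3, 3).
  b_1=1 ≤ 1
  b_2=3 > 2
  fails at i=2 ⇒ NO

NO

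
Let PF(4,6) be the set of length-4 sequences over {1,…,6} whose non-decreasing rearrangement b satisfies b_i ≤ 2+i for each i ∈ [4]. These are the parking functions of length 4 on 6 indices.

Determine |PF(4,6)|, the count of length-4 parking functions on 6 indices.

1029

#PF = (6+1−4)·(6+1)^{4−1} = 3×343 = 1029 [KW]
Example (5,5,3,3) → sorted (3,3,5,5): b_i ≤ 2+i ∀i, a PF.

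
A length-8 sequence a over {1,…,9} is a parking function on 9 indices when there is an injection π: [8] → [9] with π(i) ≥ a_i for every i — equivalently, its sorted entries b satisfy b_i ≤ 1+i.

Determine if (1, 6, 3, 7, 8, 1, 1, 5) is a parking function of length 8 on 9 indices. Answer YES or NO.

YES

Sorted: b = (1, 1, 1, 3, 5, 6, 7, 8).
  b_1=1 ≤ 2
  b_2=1 ≤ 3
  b_3=1 ≤ 4
  b_4=3 ≤ 5
  b_5=5 ≤ 6
  b_6=6 ≤ 7
  b_7=7 ≤ 8
  b_8=8 ≤ 9
All bounds hold ⇒ YES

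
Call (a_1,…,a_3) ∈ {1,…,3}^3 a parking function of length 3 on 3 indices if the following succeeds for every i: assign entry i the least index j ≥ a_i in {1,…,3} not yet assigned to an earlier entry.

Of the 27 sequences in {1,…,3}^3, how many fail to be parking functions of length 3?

|PF(3,3)| = 1·4^2 = 1·16 = 16
Example (3,1,3) → sorted (1,3,3): b_2=3>2, not a PF.
3^3 − 16 = 27 − 16 = 11

11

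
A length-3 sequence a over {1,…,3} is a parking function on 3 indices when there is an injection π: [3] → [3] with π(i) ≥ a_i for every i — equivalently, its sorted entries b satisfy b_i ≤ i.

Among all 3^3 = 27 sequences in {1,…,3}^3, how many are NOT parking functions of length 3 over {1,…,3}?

|PF| = (4−3)·4^(3−1) = 1·16 = 16
Example (3,3,3) → sorted (3,3,3): b_1=3>1, not a PF.
Total 27; non-PF = 27−16 = 11

11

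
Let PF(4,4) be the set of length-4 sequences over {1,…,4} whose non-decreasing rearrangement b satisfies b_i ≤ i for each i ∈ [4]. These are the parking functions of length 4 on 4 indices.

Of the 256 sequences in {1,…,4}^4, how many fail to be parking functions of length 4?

131

Count = 1·5^3 = 1×125 = 125 (Konheim–Weiss)
Example (2,2,3,2) → sorted (2,2,2,3): b_1=2>1, not a PF.
So 256 − 125 = 131 fail.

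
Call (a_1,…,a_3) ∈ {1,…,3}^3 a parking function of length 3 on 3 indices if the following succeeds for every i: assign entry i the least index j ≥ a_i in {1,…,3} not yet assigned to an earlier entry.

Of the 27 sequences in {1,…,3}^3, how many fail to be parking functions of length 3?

11

|PF| = (3−3+1)·(3+1)^(3−1) = 1·16 = 16
E.g. (3,3,3) → sorted (3,3,3): b_1=3>1, not a PF.
3^3 − 16 = 27 − 16 = 11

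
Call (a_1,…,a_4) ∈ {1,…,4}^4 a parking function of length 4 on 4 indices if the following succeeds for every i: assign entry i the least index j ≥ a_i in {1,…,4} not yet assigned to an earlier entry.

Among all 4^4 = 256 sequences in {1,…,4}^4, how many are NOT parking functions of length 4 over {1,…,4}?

131

#PF = (4−4+1)·(4+1)^(4−1) = 1 · 125 = 125 (Konheim–Weiss)
One tuple (4,3,3,2) → sorted (2,3,3,4): b_1=2>1, not a PF.
So 256 − 125 = 131 fail.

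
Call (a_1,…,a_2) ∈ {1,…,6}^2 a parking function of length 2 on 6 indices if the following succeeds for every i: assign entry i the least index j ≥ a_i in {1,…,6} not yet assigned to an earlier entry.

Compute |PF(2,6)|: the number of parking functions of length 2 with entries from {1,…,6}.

#PF = (6+1−2)·(6+1)^{2−1} = 5 · 7 = 35
One tuple (6,4) → sorted (4,6): b_i ≤ 4+i ∀i, a PF.

35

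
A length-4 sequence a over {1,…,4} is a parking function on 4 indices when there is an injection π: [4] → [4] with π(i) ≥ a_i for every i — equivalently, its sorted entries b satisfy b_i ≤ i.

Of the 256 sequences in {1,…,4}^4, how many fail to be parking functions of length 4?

131

Count = (5−4)·5^(4−1) = 1×125 = 125
Example (2,4,4,2) → sorted (2,2,4,4): b_1=2>1, not a PF.
So 256 − 125 = 131 fail.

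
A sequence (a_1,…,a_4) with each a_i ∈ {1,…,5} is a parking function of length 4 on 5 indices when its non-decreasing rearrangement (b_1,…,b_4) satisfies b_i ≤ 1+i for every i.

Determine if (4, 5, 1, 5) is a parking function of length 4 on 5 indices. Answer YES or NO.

Order a: b = (1, 4, 5, 5).
  b_1=1 ≤ 2
  b_2=4 > 3
  fails at i=2 ⇒ NO

NO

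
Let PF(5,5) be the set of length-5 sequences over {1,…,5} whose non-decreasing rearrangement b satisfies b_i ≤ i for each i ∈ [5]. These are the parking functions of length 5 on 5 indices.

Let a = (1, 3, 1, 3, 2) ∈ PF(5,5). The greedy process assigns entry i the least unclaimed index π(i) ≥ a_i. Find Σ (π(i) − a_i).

5

Σπ = 15 ({1..5} each once); Σa = 1+3+1+3+2 = 10; disp = 15−10 = 5.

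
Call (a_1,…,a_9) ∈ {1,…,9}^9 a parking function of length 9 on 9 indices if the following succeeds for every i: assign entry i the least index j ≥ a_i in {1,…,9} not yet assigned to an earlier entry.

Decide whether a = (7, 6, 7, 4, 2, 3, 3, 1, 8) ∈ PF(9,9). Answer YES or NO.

YES

Sorted: b = (1, 2, 3, 3, 4, 6, 7, 7, 8).
  b_1=1 ≤ 1
  b_2=2 ≤ 2
  b_3=3 ≤ 3
  b_4=3 ≤ 4
  b_5=4 ≤ 5
  b_6=6 ≤ 6
  b_7=7 ≤ 7
  b_8=7 ≤ 8
  b_9=8 ≤ 9
All bounds hold ⇒ YES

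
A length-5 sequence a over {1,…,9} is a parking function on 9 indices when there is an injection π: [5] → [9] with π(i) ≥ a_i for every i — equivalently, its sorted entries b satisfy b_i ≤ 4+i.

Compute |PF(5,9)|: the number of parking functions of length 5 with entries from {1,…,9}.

50000

|PF(5,9)| = (9+1−5)·(9+1)^{5−1} = 5×10000 = 50000 (Pollak)
E.g. (1,8,1,7,1) → sorted (1,1,1,7,8): b_i ≤ 4+i ∀i, a PF.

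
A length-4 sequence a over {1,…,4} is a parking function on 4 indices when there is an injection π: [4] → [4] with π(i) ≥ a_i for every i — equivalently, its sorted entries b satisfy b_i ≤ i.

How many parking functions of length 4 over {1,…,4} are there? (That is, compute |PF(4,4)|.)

Count = 1·5^3 = 1·125 = 125
E.g. (1,2,3,3) → sorted (1,2,3,3): b_i ≤ i ∀i, a PF.

125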